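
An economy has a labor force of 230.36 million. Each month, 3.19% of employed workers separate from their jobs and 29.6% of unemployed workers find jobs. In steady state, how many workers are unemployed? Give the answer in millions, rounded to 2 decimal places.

Steady-state unemployment rate u* = s/(s+f) = 3.19/(3.19+29.6) = 0.097286.
Unemployed = u* × labor force = 0.097286 × 230.36 ≈ 22.41 million.

About 22.41 million are unemployed in steady state.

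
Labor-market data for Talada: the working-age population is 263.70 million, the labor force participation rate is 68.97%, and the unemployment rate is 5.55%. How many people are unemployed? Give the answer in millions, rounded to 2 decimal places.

About 10.09 million are unemployed.

Labor force = 0.6897 × 263.70 = 181.87 million.
Unemployed = 0.0555 × 181.87 ≈ 10.09 million.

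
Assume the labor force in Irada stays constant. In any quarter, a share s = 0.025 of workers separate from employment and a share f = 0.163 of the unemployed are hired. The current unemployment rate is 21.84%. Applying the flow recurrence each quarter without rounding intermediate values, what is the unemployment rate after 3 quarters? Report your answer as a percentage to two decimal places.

Unemployment rate after three quarters ≈ 17.87%.

With a fixed labor force, u_{t+1} = u_t + s·(1−u_t) − f·u_t = u_t·(1−s−f) + s.
Here 1−s−f = 0.812 and s = 0.025.
u_1 = 0.218400 × 0.812 + 0.025 = 0.202341.
u_2 = 0.202341 × 0.812 + 0.025 = 0.189301.
u_3 = 0.189301 × 0.812 + 0.025 = 0.178712.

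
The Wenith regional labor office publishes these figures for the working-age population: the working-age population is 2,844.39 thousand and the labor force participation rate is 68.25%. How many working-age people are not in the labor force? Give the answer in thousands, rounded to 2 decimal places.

Share not in the labor force = 1 − 0.6825 = 0.3175.
Not in labor force = 0.3175 × 2,844.39 ≈ 903.09 thousand.

About 903.09 thousand are not in the labor force.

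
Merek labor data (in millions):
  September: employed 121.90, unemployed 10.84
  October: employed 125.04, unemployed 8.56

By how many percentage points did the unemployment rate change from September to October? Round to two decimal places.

September: labor force = 121.90 + 10.84 = 132.74; u = 10.84/132.74 = 8.17%.
October: labor force = 125.04 + 8.56 = 133.60; u = 8.56/133.60 = 6.41%.
Change = 6.41% − 8.17% = −1.76 pp.

The unemployment rate changed by −1.76 percentage points.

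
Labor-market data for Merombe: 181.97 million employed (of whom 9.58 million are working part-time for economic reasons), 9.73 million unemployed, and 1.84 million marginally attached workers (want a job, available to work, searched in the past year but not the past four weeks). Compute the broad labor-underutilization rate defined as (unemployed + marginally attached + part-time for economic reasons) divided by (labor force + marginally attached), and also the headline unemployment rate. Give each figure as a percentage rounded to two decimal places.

Broad underutilization rate ≈ 10.93%; headline unemployment rate ≈ 5.08%.

Labor force = 181.97 + 9.73 = 191.70 million.
Numerator = 9.73 + 1.84 + 9.58 = 21.15 million.
Denominator = 191.70 + 1.84 = 193.54 million.
Broad rate = 21.15 / 193.54 = 10.93%.
Headline unemployment rate = 9.73 / 191.70 = 5.08%.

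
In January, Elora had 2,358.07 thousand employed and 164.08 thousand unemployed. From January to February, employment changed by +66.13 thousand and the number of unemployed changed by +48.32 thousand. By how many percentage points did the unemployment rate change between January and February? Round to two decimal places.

The unemployment rate changed by +1.55 percentage points.

January: labor force = 2,358.07 + 164.08 = 2,522.15; u = 164.08/2,522.15 = 6.51%.
February: labor force = 2,424.20 + 212.40 = 2,636.60; u = 212.40/2,636.60 = 8.06%.
Change = 8.06% − 6.51% = +1.55 pp.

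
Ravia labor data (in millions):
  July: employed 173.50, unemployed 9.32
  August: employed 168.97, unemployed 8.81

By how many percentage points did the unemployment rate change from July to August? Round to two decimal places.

July: labor force = 173.50 + 9.32 = 182.82; u = 9.32/182.82 = 5.10%.
August: labor force = 168.97 + 8.81 = 177.78; u = 8.81/177.78 = 4.96%.
Change = 4.96% − 5.10% = −0.14 pp.

The unemployment rate changed by −0.14 percentage points.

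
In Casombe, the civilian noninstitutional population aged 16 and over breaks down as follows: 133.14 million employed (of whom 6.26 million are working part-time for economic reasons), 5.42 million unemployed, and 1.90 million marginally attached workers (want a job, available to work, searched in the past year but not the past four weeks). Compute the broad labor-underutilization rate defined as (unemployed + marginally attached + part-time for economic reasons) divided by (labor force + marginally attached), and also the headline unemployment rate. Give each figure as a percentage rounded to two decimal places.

Broad underutilization rate ≈ 9.67%; headline unemployment rate ≈ 3.91%.

Labor force = 133.14 + 5.42 = 138.56 million.
Numerator = 5.42 + 1.90 + 6.26 = 13.58 million.
Denominator = 138.56 + 1.90 = 140.46 million.
Broad rate = 13.58 / 140.46 = 9.67%.
Headline unemployment rate = 5.42 / 138.56 = 3.91%.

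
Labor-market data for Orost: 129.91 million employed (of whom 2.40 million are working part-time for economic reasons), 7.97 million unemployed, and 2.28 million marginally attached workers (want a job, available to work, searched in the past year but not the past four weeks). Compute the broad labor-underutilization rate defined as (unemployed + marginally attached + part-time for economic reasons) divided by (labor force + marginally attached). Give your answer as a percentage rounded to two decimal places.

Labor force = 129.91 + 7.97 = 137.88 million.
Numerator = 7.97 + 2.28 + 2.40 = 12.65 million.
Denominator = 137.88 + 2.28 = 140.16 million.
Broad rate = 12.65 / 140.16 = 9.03%.

Broad underutilization rate ≈ 9.03%.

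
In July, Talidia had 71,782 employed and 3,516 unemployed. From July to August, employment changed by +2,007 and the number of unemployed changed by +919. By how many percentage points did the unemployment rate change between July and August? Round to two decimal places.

July: labor force = 71,782 + 3,516 = 75,298; u = 3,516/75,298 = 4.67%.
August: labor force = 73,789 + 4,435 = 78,224; u = 4,435/78,224 = 5.67%.
Change = 5.67% − 4.67% = +1.00 pp.

The unemployment rate changed by +1.00 percentage points.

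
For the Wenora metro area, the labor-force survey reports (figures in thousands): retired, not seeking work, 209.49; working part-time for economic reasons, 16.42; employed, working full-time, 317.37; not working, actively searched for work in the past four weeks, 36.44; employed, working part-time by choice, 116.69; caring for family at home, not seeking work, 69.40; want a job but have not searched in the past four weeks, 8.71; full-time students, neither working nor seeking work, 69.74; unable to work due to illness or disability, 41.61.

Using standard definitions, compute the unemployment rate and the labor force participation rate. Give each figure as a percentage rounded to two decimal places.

Employed = 16.42 + 317.37 + 116.69 = 450.48 thousand (anyone who worked, including part-time for economic reasons, counts as employed).
Unemployed = 36.44 thousand.
Labor force = 450.48 + 36.44 = 486.92 thousand.
Not in labor force = 209.49 + 69.40 + 8.71 + 69.74 + 41.61 = 398.95 thousand (those not working and not actively searching are outside the labor force — including those who want a job but have given up searching).
Civilian working-age population = 486.92 + 398.95 = 885.87 thousand.
Unemployment rate = 36.44 / 486.92 = 7.48%.
Labor force participation rate = 486.92 / 885.87 = 54.97%.

Unemployment rate ≈ 7.48%; labor force participation rate ≈ 54.97%.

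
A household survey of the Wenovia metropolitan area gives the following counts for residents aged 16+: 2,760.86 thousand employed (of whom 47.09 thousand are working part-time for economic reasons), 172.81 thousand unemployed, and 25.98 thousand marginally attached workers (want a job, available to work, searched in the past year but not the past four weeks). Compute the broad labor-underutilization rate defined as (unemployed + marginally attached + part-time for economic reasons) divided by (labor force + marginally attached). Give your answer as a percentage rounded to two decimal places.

Broad underutilization rate ≈ 8.31%.

Labor force = 2,760.86 + 172.81 = 2,933.67 thousand.
Numerator = 172.81 + 25.98 + 47.09 = 245.88 thousand.
Denominator = 2,933.67 + 25.98 = 2,959.65 thousand.
Broad rate = 245.88 / 2,959.65 = 8.31%.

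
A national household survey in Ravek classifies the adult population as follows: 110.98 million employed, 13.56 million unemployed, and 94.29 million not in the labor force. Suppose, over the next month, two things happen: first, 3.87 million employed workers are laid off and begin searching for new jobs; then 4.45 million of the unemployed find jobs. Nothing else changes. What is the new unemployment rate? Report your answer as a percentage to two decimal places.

Initially, labor force = 110.98 + 13.56 = 124.54 million, so u = 13.56/124.54 = 10.89%.
After the first change, employed falls and unemployed rises by 3.87; labor force unchanged → E = 107.11, U = 17.43, labor force = 124.54 million.
After the second change, unemployed falls and employed rises by 4.45; labor force unchanged → E = 111.56, U = 12.98, labor force = 124.54 million.
New unemployment rate = 12.98 / 124.54 = 10.42%.

New unemployment rate ≈ 10.42%.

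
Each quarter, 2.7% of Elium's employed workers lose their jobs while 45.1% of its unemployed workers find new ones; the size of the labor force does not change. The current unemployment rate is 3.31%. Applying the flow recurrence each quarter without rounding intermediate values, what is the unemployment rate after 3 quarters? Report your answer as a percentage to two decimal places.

Unemployment rate after three quarters ≈ 5.32%.

With a fixed labor force, u_{t+1} = u_t + s·(1−u_t) − f·u_t = u_t·(1−s−f) + s.
Here 1−s−f = 0.522 and s = 0.027.
u_1 = 0.033100 × 0.522 + 0.027 = 0.044278.
u_2 = 0.044278 × 0.522 + 0.027 = 0.050113.
u_3 = 0.050113 × 0.522 + 0.027 = 0.053159.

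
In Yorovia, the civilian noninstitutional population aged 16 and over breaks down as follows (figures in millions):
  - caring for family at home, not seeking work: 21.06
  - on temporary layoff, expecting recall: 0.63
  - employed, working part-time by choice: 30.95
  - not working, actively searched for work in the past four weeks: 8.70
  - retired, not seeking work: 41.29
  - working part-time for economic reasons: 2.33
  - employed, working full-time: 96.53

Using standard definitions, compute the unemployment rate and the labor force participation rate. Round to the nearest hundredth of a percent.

Unemployment rate ≈ 6.71%; labor force participation rate ≈ 69.06%.

Employed = 30.95 + 2.33 + 96.53 = 129.81 million (anyone who worked, including part-time for economic reasons, counts as employed).
Unemployed = 0.63 + 8.70 = 9.33 million (jobless and actively searching, or on temporary layoff).
Labor force = 129.81 + 9.33 = 139.14 million.
Not in labor force = 21.06 + 41.29 = 62.35 million (those not working and not actively searching are outside the labor force).
Civilian working-age population = 139.14 + 62.35 = 201.49 million.
Unemployment rate = 9.33 / 139.14 = 6.71%.
Labor force participation rate = 139.14 / 201.49 = 69.06%.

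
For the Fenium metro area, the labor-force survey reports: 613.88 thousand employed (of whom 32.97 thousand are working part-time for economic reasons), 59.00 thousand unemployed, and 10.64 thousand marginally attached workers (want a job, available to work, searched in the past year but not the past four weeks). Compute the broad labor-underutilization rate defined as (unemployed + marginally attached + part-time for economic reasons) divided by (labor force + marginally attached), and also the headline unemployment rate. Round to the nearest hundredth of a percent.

Labor force = 613.88 + 59.00 = 672.88 thousand.
Numerator = 59.00 + 10.64 + 32.97 = 102.61 thousand.
Denominator = 672.88 + 10.64 = 683.52 thousand.
Broad rate = 102.61 / 683.52 = 15.01%.
Headline unemployment rate = 59.00 / 672.88 = 8.77%.

Broad underutilization rate ≈ 15.01%; headline unemployment rate ≈ 8.77%.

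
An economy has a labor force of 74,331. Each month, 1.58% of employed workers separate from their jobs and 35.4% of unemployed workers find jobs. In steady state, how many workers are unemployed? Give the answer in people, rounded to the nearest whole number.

Steady-state unemployment rate u* = s/(s+f) = 1.58/(1.58+35.4) = 0.042726.
Unemployed = u* × labor force = 0.042726 × 74,331 ≈ 3,176.

About 3,176 are unemployed in steady state.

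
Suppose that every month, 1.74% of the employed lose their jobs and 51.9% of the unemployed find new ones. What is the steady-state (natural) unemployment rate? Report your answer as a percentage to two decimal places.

At steady state the flows balance: s·E = f·U, so U/(E+U) = s/(s+f).
u* = 1.74 / (1.74 + 51.9) = 1.74 / 53.64 = 3.24%.

Steady-state unemployment rate ≈ 3.24%.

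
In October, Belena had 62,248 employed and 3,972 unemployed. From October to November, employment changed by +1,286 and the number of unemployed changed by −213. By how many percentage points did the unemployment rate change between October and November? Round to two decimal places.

October: labor force = 62,248 + 3,972 = 66,220; u = 3,972/66,220 = 6.00%.
November: labor force = 63,534 + 3,759 = 67,293; u = 3,759/67,293 = 5.59%.
Change = 5.59% − 6.00% = −0.41 pp.

The unemployment rate changed by −0.41 percentage points.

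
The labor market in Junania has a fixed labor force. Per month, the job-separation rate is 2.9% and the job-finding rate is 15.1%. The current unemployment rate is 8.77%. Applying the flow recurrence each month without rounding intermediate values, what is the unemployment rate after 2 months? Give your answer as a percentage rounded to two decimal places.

Unemployment rate after two months ≈ 11.17%.

With a fixed labor force, u_{t+1} = u_t + s·(1−u_t) − f·u_t = u_t·(1−s−f) + s.
Here 1−s−f = 0.820 and s = 0.029.
u_1 = 0.087700 × 0.820 + 0.029 = 0.100914.
u_2 = 0.100914 × 0.820 + 0.029 = 0.111749.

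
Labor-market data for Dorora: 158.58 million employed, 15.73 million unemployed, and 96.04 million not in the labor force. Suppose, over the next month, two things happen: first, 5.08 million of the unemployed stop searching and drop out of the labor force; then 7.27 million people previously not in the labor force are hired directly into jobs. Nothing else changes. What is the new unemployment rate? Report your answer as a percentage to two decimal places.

New unemployment rate ≈ 6.03%.

Initially, labor force = 158.58 + 15.73 = 174.31 million, so u = 15.73/174.31 = 9.02%.
After the first change, unemployed and labor force both fall by 5.08 → E = 158.58, U = 10.65, labor force = 169.23 million.
After the second change, employed and labor force both rise by 7.27; unemployed unchanged → E = 165.85, U = 10.65, labor force = 176.50 million.
New unemployment rate = 10.65 / 176.50 = 6.03%.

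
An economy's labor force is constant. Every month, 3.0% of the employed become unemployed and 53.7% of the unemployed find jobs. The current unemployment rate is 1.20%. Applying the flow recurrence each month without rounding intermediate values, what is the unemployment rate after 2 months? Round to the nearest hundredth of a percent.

Unemployment rate after two months ≈ 4.52%.

With a fixed labor force, u_{t+1} = u_t + s·(1−u_t) − f·u_t = u_t·(1−s−f) + s.
Here 1−s−f = 0.433 and s = 0.030.
u_1 = 0.012000 × 0.433 + 0.030 = 0.035196.
u_2 = 0.035196 × 0.433 + 0.030 = 0.045240.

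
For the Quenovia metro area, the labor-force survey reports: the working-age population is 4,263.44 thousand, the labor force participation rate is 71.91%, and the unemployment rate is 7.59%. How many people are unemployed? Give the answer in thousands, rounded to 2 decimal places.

Labor force = 0.7191 × 4,263.44 = 3,065.84 thousand.
Unemployed = 0.0759 × 3,065.84 ≈ 232.70 thousand.

About 232.70 thousand are unemployed.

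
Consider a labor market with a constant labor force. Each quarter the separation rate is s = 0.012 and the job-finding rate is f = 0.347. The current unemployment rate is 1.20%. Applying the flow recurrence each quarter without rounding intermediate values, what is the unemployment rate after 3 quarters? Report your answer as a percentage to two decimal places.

Unemployment rate after three quarters ≈ 2.78%.

With a fixed labor force, u_{t+1} = u_t + s·(1−u_t) − f·u_t = u_t·(1−s−f) + s.
Here 1−s−f = 0.641 and s = 0.012.
u_1 = 0.012000 × 0.641 + 0.012 = 0.019692.
u_2 = 0.019692 × 0.641 + 0.012 = 0.024623.
u_3 = 0.024623 × 0.641 + 0.012 = 0.027783.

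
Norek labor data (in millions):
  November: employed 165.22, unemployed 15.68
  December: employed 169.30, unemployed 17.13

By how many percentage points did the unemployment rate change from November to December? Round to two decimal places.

November: labor force = 165.22 + 15.68 = 180.90; u = 15.68/180.90 = 8.67%.
December: labor force = 169.30 + 17.13 = 186.43; u = 17.13/186.43 = 9.19%.
Change = 9.19% − 8.67% = +0.52 pp.

The unemployment rate changed by +0.52 percentage points.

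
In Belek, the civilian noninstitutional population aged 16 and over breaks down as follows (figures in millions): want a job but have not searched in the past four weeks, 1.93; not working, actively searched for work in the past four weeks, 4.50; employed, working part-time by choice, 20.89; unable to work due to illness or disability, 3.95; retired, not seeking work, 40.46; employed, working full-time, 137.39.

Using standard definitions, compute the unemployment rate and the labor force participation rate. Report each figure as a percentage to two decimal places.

Employed = 20.89 + 137.39 = 158.28 million.
Unemployed = 4.50 million.
Labor force = 158.28 + 4.50 = 162.78 million.
Not in labor force = 1.93 + 3.95 + 40.46 = 46.34 million (those not working and not actively searching are outside the labor force — including those who want a job but have given up searching).
Civilian working-age population = 162.78 + 46.34 = 209.12 million.
Unemployment rate = 4.50 / 162.78 = 2.76%.
Labor force participation rate = 162.78 / 209.12 = 77.84%.

Unemployment rate ≈ 2.76%; labor force participation rate ≈ 77.84%.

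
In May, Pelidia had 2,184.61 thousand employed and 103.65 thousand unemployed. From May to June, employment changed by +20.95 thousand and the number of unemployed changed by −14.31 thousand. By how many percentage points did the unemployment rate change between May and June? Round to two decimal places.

The unemployment rate changed by −0.64 percentage points.

May: labor force = 2,184.61 + 103.65 = 2,288.26; u = 103.65/2,288.26 = 4.53%.
June: labor force = 2,205.56 + 89.34 = 2,294.90; u = 89.34/2,294.90 = 3.89%.
Change = 3.89% − 4.53% = −0.64 pp.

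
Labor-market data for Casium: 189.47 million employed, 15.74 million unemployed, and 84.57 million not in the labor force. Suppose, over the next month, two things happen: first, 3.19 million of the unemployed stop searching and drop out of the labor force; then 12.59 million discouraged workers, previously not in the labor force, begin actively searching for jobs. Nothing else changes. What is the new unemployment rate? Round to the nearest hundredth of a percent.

Initially, labor force = 189.47 + 15.74 = 205.21 million, so u = 15.74/205.21 = 7.67%.
After the first change, unemployed and labor force both fall by 3.19 → E = 189.47, U = 12.55, labor force = 202.02 million.
After the second change, unemployed and labor force both rise by 12.59 → E = 189.47, U = 25.14, labor force = 214.61 million.
New unemployment rate = 25.14 / 214.61 = 11.71%.

New unemployment rate ≈ 11.71%.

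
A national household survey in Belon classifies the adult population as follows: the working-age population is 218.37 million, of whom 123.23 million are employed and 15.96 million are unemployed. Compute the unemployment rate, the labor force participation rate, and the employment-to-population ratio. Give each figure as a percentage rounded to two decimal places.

Unemployment rate ≈ 11.47%; labor force participation rate ≈ 63.74%; employment-population ratio ≈ 56.43%.

Labor force = employed + unemployed = 123.23 + 15.96 = 139.19 million.
Unemployment rate = 15.96 / 139.19 = 11.47%.
Labor force participation rate = 139.19 / 218.37 = 63.74%.
Employment-population ratio = 123.23 / 218.37 = 56.43%.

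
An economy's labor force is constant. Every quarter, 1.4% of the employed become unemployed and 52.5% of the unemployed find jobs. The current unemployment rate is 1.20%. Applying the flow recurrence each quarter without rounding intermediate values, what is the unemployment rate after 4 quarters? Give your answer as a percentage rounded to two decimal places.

With a fixed labor force, u_{t+1} = u_t + s·(1−u_t) − f·u_t = u_t·(1−s−f) + s.
Here 1−s−f = 0.461 and s = 0.014.
u_1 = 0.012000 × 0.461 + 0.014 = 0.019532.
u_2 = 0.019532 × 0.461 + 0.014 = 0.023004.
u_3 = 0.023004 × 0.461 + 0.014 = 0.024605.
u_4 = 0.024605 × 0.461 + 0.014 = 0.025343.

Unemployment rate after four quarters ≈ 2.53%.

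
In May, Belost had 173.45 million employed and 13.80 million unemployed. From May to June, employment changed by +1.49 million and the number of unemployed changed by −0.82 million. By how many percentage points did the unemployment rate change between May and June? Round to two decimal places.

The unemployment rate changed by −0.46 percentage points.

May: labor force = 173.45 + 13.80 = 187.25; u = 13.80/187.25 = 7.37%.
June: labor force = 174.94 + 12.98 = 187.92; u = 12.98/187.92 = 6.91%.
Change = 6.91% − 7.37% = −0.46 pp.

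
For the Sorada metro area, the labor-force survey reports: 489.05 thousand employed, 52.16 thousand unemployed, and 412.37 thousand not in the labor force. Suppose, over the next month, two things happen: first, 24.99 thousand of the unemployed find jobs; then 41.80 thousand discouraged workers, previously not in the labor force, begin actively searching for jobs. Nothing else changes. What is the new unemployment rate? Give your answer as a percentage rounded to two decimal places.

Initially, labor force = 489.05 + 52.16 = 541.21 thousand, so u = 52.16/541.21 = 9.64%.
After the first change, unemployed falls and employed rises by 24.99; labor force unchanged → E = 514.04, U = 27.17, labor force = 541.21 thousand.
After the second change, unemployed and labor force both rise by 41.80 → E = 514.04, U = 68.97, labor force = 583.01 thousand.
New unemployment rate = 68.97 / 583.01 = 11.83%.

New unemployment rate ≈ 11.83%.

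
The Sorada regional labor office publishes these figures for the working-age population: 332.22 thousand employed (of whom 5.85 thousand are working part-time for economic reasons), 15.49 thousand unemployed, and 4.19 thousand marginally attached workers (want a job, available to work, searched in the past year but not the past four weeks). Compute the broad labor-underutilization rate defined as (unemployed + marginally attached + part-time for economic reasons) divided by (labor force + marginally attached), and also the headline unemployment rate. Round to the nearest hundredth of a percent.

Broad underutilization rate ≈ 7.25%; headline unemployment rate ≈ 4.45%.

Labor force = 332.22 + 15.49 = 347.71 thousand.
Numerator = 15.49 + 4.19 + 5.85 = 25.53 thousand.
Denominator = 347.71 + 4.19 = 351.90 thousand.
Broad rate = 25.53 / 351.90 = 7.25%.
Headline unemployment rate = 15.49 / 347.71 = 4.45%.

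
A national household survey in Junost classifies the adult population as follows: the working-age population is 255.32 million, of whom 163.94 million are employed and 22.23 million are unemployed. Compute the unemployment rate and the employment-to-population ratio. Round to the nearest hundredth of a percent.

Labor force = employed + unemployed = 163.94 + 22.23 = 186.17 million.
Unemployment rate = 22.23 / 186.17 = 11.94%.
Employment-population ratio = 163.94 / 255.32 = 64.21%.

Unemployment rate ≈ 11.94%; employment-population ratio ≈ 64.21%.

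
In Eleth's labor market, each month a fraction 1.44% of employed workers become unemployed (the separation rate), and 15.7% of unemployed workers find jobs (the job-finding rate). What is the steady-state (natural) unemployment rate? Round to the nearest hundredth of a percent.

Steady-state unemployment rate ≈ 8.40%.

At steady state the flows balance: s·E = f·U, so U/(E+U) = s/(s+f).
u* = 1.44 / (1.44 + 15.7) = 1.44 / 17.14 = 8.40%.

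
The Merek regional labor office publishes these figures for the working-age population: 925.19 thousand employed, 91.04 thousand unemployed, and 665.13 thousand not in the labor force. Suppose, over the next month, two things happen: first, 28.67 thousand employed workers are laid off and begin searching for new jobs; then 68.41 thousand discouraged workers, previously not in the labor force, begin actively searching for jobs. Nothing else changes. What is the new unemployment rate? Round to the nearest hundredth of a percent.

New unemployment rate ≈ 17.34%.

Initially, labor force = 925.19 + 91.04 = 1,016.23 thousand, so u = 91.04/1,016.23 = 8.96%.
After the first change, employed falls and unemployed rises by 28.67; labor force unchanged → E = 896.52, U = 119.71, labor force = 1,016.23 thousand.
After the second change, unemployed and labor force both rise by 68.41 → E = 896.52, U = 188.12, labor force = 1,084.64 thousand.
New unemployment rate = 188.12 / 1,084.64 = 17.34%.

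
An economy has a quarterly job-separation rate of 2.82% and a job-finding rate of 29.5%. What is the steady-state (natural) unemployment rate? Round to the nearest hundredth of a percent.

Steady-state unemployment rate ≈ 8.73%.

At steady state the flows balance: s·E = f·U, so U/(E+U) = s/(s+f).
u* = 2.82 / (2.82 + 29.5) = 2.82 / 32.32 = 8.73%.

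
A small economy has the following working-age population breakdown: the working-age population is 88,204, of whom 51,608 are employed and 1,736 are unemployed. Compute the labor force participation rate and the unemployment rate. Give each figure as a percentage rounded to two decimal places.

Labor force = employed + unemployed = 51,608 + 1,736 = 53,344.
Unemployment rate = 1,736 / 53,344 = 3.25%.
Labor force participation rate = 53,344 / 88,204 = 60.48%.

Labor force participation rate ≈ 60.48%; unemployment rate ≈ 3.25%.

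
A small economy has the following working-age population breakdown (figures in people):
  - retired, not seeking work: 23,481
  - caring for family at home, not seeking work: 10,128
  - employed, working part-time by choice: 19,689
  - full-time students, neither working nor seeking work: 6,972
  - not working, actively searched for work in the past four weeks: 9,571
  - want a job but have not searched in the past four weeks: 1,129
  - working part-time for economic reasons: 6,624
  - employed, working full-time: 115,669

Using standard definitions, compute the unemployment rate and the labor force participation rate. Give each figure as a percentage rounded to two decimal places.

Employed = 19,689 + 6,624 + 115,669 = 141,982 (anyone who worked, including part-time for economic reasons, counts as employed).
Unemployed = 9,571.
Labor force = 141,982 + 9,571 = 151,553.
Not in labor force = 23,481 + 10,128 + 6,972 + 1,129 = 41,710 (those not working and not actively searching are outside the labor force — including those who want a job but have given up searching).
Civilian working-age population = 151,553 + 41,710 = 193,263.
Unemployment rate = 9,571 / 151,553 = 6.32%.
Labor force participation rate = 151,553 / 193,263 = 78.42%.

Unemployment rate ≈ 6.32%; labor force participation rate ≈ 78.42%.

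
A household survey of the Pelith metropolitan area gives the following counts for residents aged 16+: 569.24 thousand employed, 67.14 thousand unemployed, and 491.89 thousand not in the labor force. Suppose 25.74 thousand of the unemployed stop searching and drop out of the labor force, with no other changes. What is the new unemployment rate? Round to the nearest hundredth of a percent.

New unemployment rate ≈ 6.78%.

Initially, labor force = 569.24 + 67.14 = 636.38 thousand, so u = 67.14/636.38 = 10.55%.
After the change, unemployed and labor force both fall by 25.74 → E = 569.24, U = 41.40, labor force = 610.64 thousand.
New unemployment rate = 41.40 / 610.64 = 6.78%.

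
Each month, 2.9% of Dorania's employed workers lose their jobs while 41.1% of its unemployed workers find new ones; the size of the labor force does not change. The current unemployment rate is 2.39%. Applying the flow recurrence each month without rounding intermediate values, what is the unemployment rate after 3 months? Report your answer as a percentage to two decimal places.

Unemployment rate after three months ≈ 5.85%.

With a fixed labor force, u_{t+1} = u_t + s·(1−u_t) − f·u_t = u_t·(1−s−f) + s.
Here 1−s−f = 0.560 and s = 0.029.
u_1 = 0.023900 × 0.560 + 0.029 = 0.042384.
u_2 = 0.042384 × 0.560 + 0.029 = 0.052735.
u_3 = 0.052735 × 0.560 + 0.029 = 0.058532.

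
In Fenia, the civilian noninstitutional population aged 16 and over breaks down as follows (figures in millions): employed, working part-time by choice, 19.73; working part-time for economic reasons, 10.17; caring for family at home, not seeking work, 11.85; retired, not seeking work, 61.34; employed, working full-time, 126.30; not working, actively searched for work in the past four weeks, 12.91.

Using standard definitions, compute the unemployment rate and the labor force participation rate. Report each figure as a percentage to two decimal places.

Employed = 19.73 + 10.17 + 126.30 = 156.20 million (anyone who worked, including part-time for economic reasons, counts as employed).
Unemployed = 12.91 million.
Labor force = 156.20 + 12.91 = 169.11 million.
Not in labor force = 11.85 + 61.34 = 73.19 million (those not working and not actively searching are outside the labor force).
Civilian working-age population = 169.11 + 73.19 = 242.30 million.
Unemployment rate = 12.91 / 169.11 = 7.63%.
Labor force participation rate = 169.11 / 242.30 = 69.79%.

Unemployment rate ≈ 7.63%; labor force participation rate ≈ 69.79%.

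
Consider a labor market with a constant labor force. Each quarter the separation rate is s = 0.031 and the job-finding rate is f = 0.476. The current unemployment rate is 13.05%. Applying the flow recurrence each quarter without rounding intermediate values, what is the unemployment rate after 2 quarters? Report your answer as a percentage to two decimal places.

Unemployment rate after two quarters ≈ 7.80%.

With a fixed labor force, u_{t+1} = u_t + s·(1−u_t) − f·u_t = u_t·(1−s−f) + s.
Here 1−s−f = 0.493 and s = 0.031.
u_1 = 0.130500 × 0.493 + 0.031 = 0.095337.
u_2 = 0.095337 × 0.493 + 0.031 = 0.078001.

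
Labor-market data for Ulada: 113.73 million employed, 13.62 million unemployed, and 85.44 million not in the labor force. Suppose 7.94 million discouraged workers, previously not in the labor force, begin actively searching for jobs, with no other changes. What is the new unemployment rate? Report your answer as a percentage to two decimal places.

New unemployment rate ≈ 15.94%.

Initially, labor force = 113.73 + 13.62 = 127.35 million, so u = 13.62/127.35 = 10.69%.
After the change, unemployed and labor force both rise by 7.94 → E = 113.73, U = 21.56, labor force = 135.29 million.
New unemployment rate = 21.56 / 135.29 = 15.94%.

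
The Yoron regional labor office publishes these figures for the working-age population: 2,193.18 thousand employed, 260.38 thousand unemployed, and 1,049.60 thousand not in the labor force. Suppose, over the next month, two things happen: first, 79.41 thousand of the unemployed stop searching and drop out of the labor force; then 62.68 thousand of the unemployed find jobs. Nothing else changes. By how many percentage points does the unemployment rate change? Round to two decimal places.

The unemployment rate changes by −5.63 percentage points.

Initially, labor force = 2,193.18 + 260.38 = 2,453.56 thousand, so u = 260.38/2,453.56 = 10.61%.
After the first change, unemployed and labor force both fall by 79.41 → E = 2,193.18, U = 180.97, labor force = 2,374.15 thousand.
After the second change, unemployed falls and employed rises by 62.68; labor force unchanged → E = 2,255.86, U = 118.29, labor force = 2,374.15 thousand.
New unemployment rate = 118.29 / 2,374.15 = 4.98%.
Change = 4.98% − 10.61% = −5.63 percentage points.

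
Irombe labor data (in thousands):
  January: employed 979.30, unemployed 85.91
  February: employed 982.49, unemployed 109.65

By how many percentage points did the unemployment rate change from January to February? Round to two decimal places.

The unemployment rate changed by +1.97 percentage points.

January: labor force = 979.30 + 85.91 = 1,065.21; u = 85.91/1,065.21 = 8.07%.
February: labor force = 982.49 + 109.65 = 1,092.14; u = 109.65/1,092.14 = 10.04%.
Change = 10.04% − 8.07% = +1.97 pp.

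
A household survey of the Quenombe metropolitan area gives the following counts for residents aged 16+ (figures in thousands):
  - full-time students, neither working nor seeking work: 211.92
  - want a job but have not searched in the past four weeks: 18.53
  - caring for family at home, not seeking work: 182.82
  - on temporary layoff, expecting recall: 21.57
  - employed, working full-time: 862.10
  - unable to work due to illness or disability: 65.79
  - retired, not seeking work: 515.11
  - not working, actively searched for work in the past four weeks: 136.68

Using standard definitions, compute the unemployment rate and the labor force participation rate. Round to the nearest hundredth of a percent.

Employed = 862.10 thousand.
Unemployed = 21.57 + 136.68 = 158.25 thousand (jobless and actively searching, or on temporary layoff).
Labor force = 862.10 + 158.25 = 1,020.35 thousand.
Not in labor force = 211.92 + 18.53 + 182.82 + 65.79 + 515.11 = 994.17 thousand (those not working and not actively searching are outside the labor force — including those who want a job but have given up searching).
Civilian working-age population = 1,020.35 + 994.17 = 2,014.52 thousand.
Unemployment rate = 158.25 / 1,020.35 = 15.51%.
Labor force participation rate = 1,020.35 / 2,014.52 = 50.65%.

Unemployment rate ≈ 15.51%; labor force participation rate ≈ 50.65%.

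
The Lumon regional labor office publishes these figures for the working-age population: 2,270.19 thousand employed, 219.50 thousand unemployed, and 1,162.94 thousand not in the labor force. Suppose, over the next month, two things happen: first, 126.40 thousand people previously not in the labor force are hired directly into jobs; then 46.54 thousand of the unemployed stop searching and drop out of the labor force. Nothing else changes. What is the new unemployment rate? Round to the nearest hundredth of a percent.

New unemployment rate ≈ 6.73%.

Initially, labor force = 2,270.19 + 219.50 = 2,489.69 thousand, so u = 219.50/2,489.69 = 8.82%.
After the first change, employed and labor force both rise by 126.40; unemployed unchanged → E = 2,396.59, U = 219.50, labor force = 2,616.09 thousand.
After the second change, unemployed and labor force both fall by 46.54 → E = 2,396.59, U = 172.96, labor force = 2,569.55 thousand.
New unemployment rate = 172.96 / 2,569.55 = 6.73%.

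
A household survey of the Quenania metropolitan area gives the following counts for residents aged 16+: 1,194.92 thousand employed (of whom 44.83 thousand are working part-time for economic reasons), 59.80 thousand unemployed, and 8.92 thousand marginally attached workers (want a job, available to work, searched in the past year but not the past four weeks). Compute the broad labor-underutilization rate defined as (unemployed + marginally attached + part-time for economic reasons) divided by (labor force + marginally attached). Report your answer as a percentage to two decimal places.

Broad underutilization rate ≈ 8.99%.

Labor force = 1,194.92 + 59.80 = 1,254.72 thousand.
Numerator = 59.80 + 8.92 + 44.83 = 113.55 thousand.
Denominator = 1,254.72 + 8.92 = 1,263.64 thousand.
Broad rate = 113.55 / 1,263.64 = 8.99%.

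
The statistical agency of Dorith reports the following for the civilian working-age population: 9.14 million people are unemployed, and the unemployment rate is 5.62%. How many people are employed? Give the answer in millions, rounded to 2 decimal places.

About 153.49 million are employed.

Labor force = U / u = 9.14 / 0.0562 ≈ 162.63 million.
Employed = labor force − unemployed = 162.63 − 9.14 = 153.49 million.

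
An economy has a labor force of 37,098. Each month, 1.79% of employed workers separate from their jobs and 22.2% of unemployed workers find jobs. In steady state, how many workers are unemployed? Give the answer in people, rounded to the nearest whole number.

About 2,768 are unemployed in steady state.

Steady-state unemployment rate u* = s/(s+f) = 1.79/(1.79+22.2) = 0.074614.
Unemployed = u* × labor force = 0.074614 × 37,098 ≈ 2,768.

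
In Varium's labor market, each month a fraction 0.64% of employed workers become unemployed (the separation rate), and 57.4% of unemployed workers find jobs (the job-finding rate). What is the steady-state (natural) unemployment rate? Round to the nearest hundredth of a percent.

At steady state the flows balance: s·E = f·U, so U/(E+U) = s/(s+f).
u* = 0.64 / (0.64 + 57.4) = 0.64 / 58.04 = 1.10%.

Steady-state unemployment rate ≈ 1.10%.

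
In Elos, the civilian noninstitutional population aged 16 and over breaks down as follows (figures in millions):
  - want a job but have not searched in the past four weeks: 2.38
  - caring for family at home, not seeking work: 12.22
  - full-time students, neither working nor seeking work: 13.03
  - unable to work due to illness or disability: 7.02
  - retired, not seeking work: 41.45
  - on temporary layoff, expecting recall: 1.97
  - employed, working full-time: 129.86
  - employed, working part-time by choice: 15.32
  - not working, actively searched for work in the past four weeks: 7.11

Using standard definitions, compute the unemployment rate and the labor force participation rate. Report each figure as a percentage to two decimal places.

Unemployment rate ≈ 5.89%; labor force participation rate ≈ 66.96%.

Employed = 129.86 + 15.32 = 145.18 million.
Unemployed = 1.97 + 7.11 = 9.08 million (jobless and actively searching, or on temporary layoff).
Labor force = 145.18 + 9.08 = 154.26 million.
Not in labor force = 2.38 + 12.22 + 13.03 + 7.02 + 41.45 = 76.10 million (those not working and not actively searching are outside the labor force — including those who want a job but have given up searching).
Civilian working-age population = 154.26 + 76.10 = 230.36 million.
Unemployment rate = 9.08 / 154.26 = 5.89%.
Labor force participation rate = 154.26 / 230.36 = 66.96%.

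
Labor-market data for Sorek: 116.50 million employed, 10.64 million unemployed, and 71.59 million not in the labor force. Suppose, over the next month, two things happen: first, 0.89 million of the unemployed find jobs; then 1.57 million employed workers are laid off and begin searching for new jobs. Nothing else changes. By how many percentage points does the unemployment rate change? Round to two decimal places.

The unemployment rate changes by +0.53 percentage points.

Initially, labor force = 116.50 + 10.64 = 127.14 million, so u = 10.64/127.14 = 8.37%.
After the first change, unemployed falls and employed rises by 0.89; labor force unchanged → E = 117.39, U = 9.75, labor force = 127.14 million.
After the second change, employed falls and unemployed rises by 1.57; labor force unchanged → E = 115.82, U = 11.32, labor force = 127.14 million.
New unemployment rate = 11.32 / 127.14 = 8.90%.
Change = 8.90% − 8.37% = +0.53 percentage points.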